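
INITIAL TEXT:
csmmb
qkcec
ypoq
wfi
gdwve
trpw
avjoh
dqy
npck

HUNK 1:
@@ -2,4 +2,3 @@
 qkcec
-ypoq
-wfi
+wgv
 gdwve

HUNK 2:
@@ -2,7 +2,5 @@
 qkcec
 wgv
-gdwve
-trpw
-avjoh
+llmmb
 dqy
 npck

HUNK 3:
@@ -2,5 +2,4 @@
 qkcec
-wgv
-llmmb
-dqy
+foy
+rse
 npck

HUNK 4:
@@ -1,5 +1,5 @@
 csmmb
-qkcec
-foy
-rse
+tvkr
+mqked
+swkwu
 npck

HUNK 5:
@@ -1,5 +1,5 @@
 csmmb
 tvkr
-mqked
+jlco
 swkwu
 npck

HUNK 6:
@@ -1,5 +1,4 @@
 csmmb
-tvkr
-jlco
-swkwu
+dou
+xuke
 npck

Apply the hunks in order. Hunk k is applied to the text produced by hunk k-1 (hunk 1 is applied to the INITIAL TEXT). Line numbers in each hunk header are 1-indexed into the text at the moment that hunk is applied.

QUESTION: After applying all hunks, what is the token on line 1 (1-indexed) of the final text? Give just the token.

Hunk 1: at line 2 remove [ypoq,wfi] add [wgv] -> 8 lines: csmmb qkcec wgv gdwve trpw avjoh dqy npck
Hunk 2: at line 2 remove [gdwve,trpw,avjoh] add [llmmb] -> 6 lines: csmmb qkcec wgv llmmb dqy npck
Hunk 3: at line 2 remove [wgv,llmmb,dqy] add [foy,rse] -> 5 lines: csmmb qkcec foy rse npck
Hunk 4: at line 1 remove [qkcec,foy,rse] add [tvkr,mqked,swkwu] -> 5 lines: csmmb tvkr mqked swkwu npck
Hunk 5: at line 1 remove [mqked] add [jlco] -> 5 lines: csmmb tvkr jlco swkwu npck
Hunk 6: at line 1 remove [tvkr,jlco,swkwu] add [dou,xuke] -> 4 lines: csmmb dou xuke npck
Final line 1: csmmb

Answer: csmmb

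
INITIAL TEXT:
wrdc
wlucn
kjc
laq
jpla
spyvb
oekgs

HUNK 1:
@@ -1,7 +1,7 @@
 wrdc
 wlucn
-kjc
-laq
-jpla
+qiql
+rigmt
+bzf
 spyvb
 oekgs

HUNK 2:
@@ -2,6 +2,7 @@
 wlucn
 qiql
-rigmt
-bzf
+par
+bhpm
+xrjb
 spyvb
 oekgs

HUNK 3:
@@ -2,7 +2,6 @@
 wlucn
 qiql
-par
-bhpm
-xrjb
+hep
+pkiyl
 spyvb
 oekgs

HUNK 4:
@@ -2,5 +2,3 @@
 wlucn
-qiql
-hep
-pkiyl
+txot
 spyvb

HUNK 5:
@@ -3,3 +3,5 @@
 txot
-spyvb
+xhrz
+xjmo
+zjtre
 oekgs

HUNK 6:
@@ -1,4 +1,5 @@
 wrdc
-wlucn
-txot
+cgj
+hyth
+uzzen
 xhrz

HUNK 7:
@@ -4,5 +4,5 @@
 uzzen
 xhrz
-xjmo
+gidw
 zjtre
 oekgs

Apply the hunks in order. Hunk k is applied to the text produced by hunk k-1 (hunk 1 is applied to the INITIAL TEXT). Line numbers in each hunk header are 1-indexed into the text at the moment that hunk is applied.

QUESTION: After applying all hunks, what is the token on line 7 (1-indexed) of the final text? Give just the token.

Hunk 1: at line 1 remove [kjc,laq,jpla] add [qiql,rigmt,bzf] -> 7 lines: wrdc wlucn qiql rigmt bzf spyvb oekgs
Hunk 2: at line 2 remove [rigmt,bzf] add [par,bhpm,xrjb] -> 8 lines: wrdc wlucn qiql par bhpm xrjb spyvb oekgs
Hunk 3: at line 2 remove [par,bhpm,xrjb] add [hep,pkiyl] -> 7 lines: wrdc wlucn qiql hep pkiyl spyvb oekgs
Hunk 4: at line 2 remove [qiql,hep,pkiyl] add [txot] -> 5 lines: wrdc wlucn txot spyvb oekgs
Hunk 5: at line 3 remove [spyvb] add [xhrz,xjmo,zjtre] -> 7 lines: wrdc wlucn txot xhrz xjmo zjtre oekgs
Hunk 6: at line 1 remove [wlucn,txot] add [cgj,hyth,uzzen] -> 8 lines: wrdc cgj hyth uzzen xhrz xjmo zjtre oekgs
Hunk 7: at line 4 remove [xjmo] add [gidw] -> 8 lines: wrdc cgj hyth uzzen xhrz gidw zjtre oekgs
Final line 7: zjtre

Answer: zjtre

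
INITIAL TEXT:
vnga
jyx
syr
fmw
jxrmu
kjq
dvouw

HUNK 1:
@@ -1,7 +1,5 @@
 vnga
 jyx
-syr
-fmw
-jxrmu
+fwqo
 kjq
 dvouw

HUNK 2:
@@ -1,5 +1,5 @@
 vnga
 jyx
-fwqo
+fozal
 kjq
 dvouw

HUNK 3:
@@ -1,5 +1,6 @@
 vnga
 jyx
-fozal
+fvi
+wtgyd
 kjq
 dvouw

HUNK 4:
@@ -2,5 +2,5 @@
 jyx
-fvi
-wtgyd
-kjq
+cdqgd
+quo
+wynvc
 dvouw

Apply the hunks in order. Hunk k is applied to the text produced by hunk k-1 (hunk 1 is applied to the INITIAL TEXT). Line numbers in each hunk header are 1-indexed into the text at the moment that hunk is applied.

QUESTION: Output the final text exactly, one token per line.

Answer: vnga
jyx
cdqgd
quo
wynvc
dvouw

Derivation:
Hunk 1: at line 1 remove [syr,fmw,jxrmu] add [fwqo] -> 5 lines: vnga jyx fwqo kjq dvouw
Hunk 2: at line 1 remove [fwqo] add [fozal] -> 5 lines: vnga jyx fozal kjq dvouw
Hunk 3: at line 1 remove [fozal] add [fvi,wtgyd] -> 6 lines: vnga jyx fvi wtgyd kjq dvouw
Hunk 4: at line 2 remove [fvi,wtgyd,kjq] add [cdqgd,quo,wynvc] -> 6 lines: vnga jyx cdqgd quo wynvc dvouw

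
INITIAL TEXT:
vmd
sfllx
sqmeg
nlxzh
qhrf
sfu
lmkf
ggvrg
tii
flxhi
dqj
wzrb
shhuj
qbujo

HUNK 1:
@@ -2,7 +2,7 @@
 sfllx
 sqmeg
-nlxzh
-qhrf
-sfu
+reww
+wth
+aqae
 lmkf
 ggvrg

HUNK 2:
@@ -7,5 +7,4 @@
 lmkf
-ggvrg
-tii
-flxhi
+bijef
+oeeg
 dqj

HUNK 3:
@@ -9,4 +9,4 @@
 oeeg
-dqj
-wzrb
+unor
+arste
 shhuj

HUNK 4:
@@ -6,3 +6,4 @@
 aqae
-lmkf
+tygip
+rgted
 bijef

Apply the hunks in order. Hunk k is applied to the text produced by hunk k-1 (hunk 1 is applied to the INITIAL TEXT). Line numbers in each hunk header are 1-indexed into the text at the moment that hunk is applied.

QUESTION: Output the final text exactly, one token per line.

Answer: vmd
sfllx
sqmeg
reww
wth
aqae
tygip
rgted
bijef
oeeg
unor
arste
shhuj
qbujo

Derivation:
Hunk 1: at line 2 remove [nlxzh,qhrf,sfu] add [reww,wth,aqae] -> 14 lines: vmd sfllx sqmeg reww wth aqae lmkf ggvrg tii flxhi dqj wzrb shhuj qbujo
Hunk 2: at line 7 remove [ggvrg,tii,flxhi] add [bijef,oeeg] -> 13 lines: vmd sfllx sqmeg reww wth aqae lmkf bijef oeeg dqj wzrb shhuj qbujo
Hunk 3: at line 9 remove [dqj,wzrb] add [unor,arste] -> 13 lines: vmd sfllx sqmeg reww wth aqae lmkf bijef oeeg unor arste shhuj qbujo
Hunk 4: at line 6 remove [lmkf] add [tygip,rgted] -> 14 lines: vmd sfllx sqmeg reww wth aqae tygip rgted bijef oeeg unor arste shhuj qbujo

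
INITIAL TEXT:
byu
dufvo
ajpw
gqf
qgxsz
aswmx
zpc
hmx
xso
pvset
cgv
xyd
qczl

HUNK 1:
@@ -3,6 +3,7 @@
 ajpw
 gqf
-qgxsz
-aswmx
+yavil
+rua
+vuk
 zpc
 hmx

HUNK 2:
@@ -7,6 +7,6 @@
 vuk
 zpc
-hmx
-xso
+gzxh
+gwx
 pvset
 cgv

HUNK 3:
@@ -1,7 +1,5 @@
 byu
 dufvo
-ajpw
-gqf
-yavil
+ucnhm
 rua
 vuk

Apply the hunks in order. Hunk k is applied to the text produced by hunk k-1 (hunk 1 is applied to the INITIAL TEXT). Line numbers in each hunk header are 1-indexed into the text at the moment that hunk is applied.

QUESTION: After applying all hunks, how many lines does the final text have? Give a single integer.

Answer: 12

Derivation:
Hunk 1: at line 3 remove [qgxsz,aswmx] add [yavil,rua,vuk] -> 14 lines: byu dufvo ajpw gqf yavil rua vuk zpc hmx xso pvset cgv xyd qczl
Hunk 2: at line 7 remove [hmx,xso] add [gzxh,gwx] -> 14 lines: byu dufvo ajpw gqf yavil rua vuk zpc gzxh gwx pvset cgv xyd qczl
Hunk 3: at line 1 remove [ajpw,gqf,yavil] add [ucnhm] -> 12 lines: byu dufvo ucnhm rua vuk zpc gzxh gwx pvset cgv xyd qczl
Final line count: 12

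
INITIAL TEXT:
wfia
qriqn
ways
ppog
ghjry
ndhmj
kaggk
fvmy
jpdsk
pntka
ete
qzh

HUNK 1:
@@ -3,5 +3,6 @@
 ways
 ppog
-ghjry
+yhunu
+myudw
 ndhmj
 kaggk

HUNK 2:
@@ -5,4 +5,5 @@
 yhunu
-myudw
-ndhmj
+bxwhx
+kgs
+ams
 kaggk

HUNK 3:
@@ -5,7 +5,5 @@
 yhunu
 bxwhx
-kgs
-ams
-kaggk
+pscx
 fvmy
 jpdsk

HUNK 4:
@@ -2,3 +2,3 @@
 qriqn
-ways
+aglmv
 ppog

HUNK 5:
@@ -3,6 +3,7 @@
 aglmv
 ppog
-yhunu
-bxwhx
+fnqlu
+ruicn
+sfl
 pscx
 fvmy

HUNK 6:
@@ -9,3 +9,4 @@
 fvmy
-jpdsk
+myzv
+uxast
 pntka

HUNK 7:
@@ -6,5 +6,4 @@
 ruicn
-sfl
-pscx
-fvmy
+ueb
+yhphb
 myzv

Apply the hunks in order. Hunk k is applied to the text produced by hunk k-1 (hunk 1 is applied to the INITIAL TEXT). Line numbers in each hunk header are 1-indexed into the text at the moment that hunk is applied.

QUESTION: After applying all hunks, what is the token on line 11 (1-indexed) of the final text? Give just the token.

Answer: pntka

Derivation:
Hunk 1: at line 3 remove [ghjry] add [yhunu,myudw] -> 13 lines: wfia qriqn ways ppog yhunu myudw ndhmj kaggk fvmy jpdsk pntka ete qzh
Hunk 2: at line 5 remove [myudw,ndhmj] add [bxwhx,kgs,ams] -> 14 lines: wfia qriqn ways ppog yhunu bxwhx kgs ams kaggk fvmy jpdsk pntka ete qzh
Hunk 3: at line 5 remove [kgs,ams,kaggk] add [pscx] -> 12 lines: wfia qriqn ways ppog yhunu bxwhx pscx fvmy jpdsk pntka ete qzh
Hunk 4: at line 2 remove [ways] add [aglmv] -> 12 lines: wfia qriqn aglmv ppog yhunu bxwhx pscx fvmy jpdsk pntka ete qzh
Hunk 5: at line 3 remove [yhunu,bxwhx] add [fnqlu,ruicn,sfl] -> 13 lines: wfia qriqn aglmv ppog fnqlu ruicn sfl pscx fvmy jpdsk pntka ete qzh
Hunk 6: at line 9 remove [jpdsk] add [myzv,uxast] -> 14 lines: wfia qriqn aglmv ppog fnqlu ruicn sfl pscx fvmy myzv uxast pntka ete qzh
Hunk 7: at line 6 remove [sfl,pscx,fvmy] add [ueb,yhphb] -> 13 lines: wfia qriqn aglmv ppog fnqlu ruicn ueb yhphb myzv uxast pntka ete qzh
Final line 11: pntka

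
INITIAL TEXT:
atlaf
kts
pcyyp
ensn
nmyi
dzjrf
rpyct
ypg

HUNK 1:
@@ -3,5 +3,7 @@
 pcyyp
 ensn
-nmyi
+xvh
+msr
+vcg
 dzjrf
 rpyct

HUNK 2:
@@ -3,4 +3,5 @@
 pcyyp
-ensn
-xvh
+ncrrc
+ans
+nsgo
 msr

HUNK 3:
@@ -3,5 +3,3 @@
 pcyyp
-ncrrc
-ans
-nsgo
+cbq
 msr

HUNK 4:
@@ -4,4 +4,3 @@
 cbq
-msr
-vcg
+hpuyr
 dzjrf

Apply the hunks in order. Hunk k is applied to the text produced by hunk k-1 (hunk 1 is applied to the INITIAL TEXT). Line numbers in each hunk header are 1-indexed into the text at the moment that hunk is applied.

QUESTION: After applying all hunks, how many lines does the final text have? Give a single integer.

Answer: 8

Derivation:
Hunk 1: at line 3 remove [nmyi] add [xvh,msr,vcg] -> 10 lines: atlaf kts pcyyp ensn xvh msr vcg dzjrf rpyct ypg
Hunk 2: at line 3 remove [ensn,xvh] add [ncrrc,ans,nsgo] -> 11 lines: atlaf kts pcyyp ncrrc ans nsgo msr vcg dzjrf rpyct ypg
Hunk 3: at line 3 remove [ncrrc,ans,nsgo] add [cbq] -> 9 lines: atlaf kts pcyyp cbq msr vcg dzjrf rpyct ypg
Hunk 4: at line 4 remove [msr,vcg] add [hpuyr] -> 8 lines: atlaf kts pcyyp cbq hpuyr dzjrf rpyct ypg
Final line count: 8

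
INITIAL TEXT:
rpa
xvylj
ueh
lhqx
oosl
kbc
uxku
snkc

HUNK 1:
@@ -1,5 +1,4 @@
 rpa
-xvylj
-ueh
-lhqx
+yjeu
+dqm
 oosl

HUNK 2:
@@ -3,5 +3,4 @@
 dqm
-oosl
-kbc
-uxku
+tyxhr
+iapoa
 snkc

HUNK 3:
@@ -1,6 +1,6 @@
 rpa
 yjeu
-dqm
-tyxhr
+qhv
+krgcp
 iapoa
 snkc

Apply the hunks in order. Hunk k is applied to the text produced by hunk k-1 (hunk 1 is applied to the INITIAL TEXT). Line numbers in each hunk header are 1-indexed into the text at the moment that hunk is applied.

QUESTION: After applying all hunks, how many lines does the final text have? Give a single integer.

Answer: 6

Derivation:
Hunk 1: at line 1 remove [xvylj,ueh,lhqx] add [yjeu,dqm] -> 7 lines: rpa yjeu dqm oosl kbc uxku snkc
Hunk 2: at line 3 remove [oosl,kbc,uxku] add [tyxhr,iapoa] -> 6 lines: rpa yjeu dqm tyxhr iapoa snkc
Hunk 3: at line 1 remove [dqm,tyxhr] add [qhv,krgcp] -> 6 lines: rpa yjeu qhv krgcp iapoa snkc
Final line count: 6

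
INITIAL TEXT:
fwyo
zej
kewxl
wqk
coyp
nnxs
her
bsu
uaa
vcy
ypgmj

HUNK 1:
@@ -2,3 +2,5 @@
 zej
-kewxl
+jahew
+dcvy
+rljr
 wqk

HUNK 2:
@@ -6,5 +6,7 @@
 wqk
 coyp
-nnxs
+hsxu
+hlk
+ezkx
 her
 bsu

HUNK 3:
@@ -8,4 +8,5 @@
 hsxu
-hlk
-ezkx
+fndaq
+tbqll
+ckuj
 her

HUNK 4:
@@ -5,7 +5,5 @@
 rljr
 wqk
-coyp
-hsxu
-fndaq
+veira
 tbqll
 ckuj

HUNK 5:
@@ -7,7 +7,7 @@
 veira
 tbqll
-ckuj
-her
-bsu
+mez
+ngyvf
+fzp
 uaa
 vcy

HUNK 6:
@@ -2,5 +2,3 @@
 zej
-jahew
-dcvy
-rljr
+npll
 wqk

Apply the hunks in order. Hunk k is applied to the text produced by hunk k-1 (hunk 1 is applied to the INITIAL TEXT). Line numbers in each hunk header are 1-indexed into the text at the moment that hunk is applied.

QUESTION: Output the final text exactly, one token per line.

Answer: fwyo
zej
npll
wqk
veira
tbqll
mez
ngyvf
fzp
uaa
vcy
ypgmj

Derivation:
Hunk 1: at line 2 remove [kewxl] add [jahew,dcvy,rljr] -> 13 lines: fwyo zej jahew dcvy rljr wqk coyp nnxs her bsu uaa vcy ypgmj
Hunk 2: at line 6 remove [nnxs] add [hsxu,hlk,ezkx] -> 15 lines: fwyo zej jahew dcvy rljr wqk coyp hsxu hlk ezkx her bsu uaa vcy ypgmj
Hunk 3: at line 8 remove [hlk,ezkx] add [fndaq,tbqll,ckuj] -> 16 lines: fwyo zej jahew dcvy rljr wqk coyp hsxu fndaq tbqll ckuj her bsu uaa vcy ypgmj
Hunk 4: at line 5 remove [coyp,hsxu,fndaq] add [veira] -> 14 lines: fwyo zej jahew dcvy rljr wqk veira tbqll ckuj her bsu uaa vcy ypgmj
Hunk 5: at line 7 remove [ckuj,her,bsu] add [mez,ngyvf,fzp] -> 14 lines: fwyo zej jahew dcvy rljr wqk veira tbqll mez ngyvf fzp uaa vcy ypgmj
Hunk 6: at line 2 remove [jahew,dcvy,rljr] add [npll] -> 12 lines: fwyo zej npll wqk veira tbqll mez ngyvf fzp uaa vcy ypgmj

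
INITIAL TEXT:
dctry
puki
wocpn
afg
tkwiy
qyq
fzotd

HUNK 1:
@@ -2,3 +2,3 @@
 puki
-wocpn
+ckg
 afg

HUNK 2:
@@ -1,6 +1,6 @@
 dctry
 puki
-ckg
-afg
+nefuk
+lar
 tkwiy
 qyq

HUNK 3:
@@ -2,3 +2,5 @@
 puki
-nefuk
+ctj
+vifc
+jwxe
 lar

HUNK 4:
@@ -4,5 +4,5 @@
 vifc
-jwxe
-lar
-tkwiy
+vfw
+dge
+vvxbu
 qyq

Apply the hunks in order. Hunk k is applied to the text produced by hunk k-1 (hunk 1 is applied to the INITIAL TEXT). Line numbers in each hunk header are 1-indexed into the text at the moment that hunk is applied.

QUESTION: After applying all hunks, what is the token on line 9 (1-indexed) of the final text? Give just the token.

Answer: fzotd

Derivation:
Hunk 1: at line 2 remove [wocpn] add [ckg] -> 7 lines: dctry puki ckg afg tkwiy qyq fzotd
Hunk 2: at line 1 remove [ckg,afg] add [nefuk,lar] -> 7 lines: dctry puki nefuk lar tkwiy qyq fzotd
Hunk 3: at line 2 remove [nefuk] add [ctj,vifc,jwxe] -> 9 lines: dctry puki ctj vifc jwxe lar tkwiy qyq fzotd
Hunk 4: at line 4 remove [jwxe,lar,tkwiy] add [vfw,dge,vvxbu] -> 9 lines: dctry puki ctj vifc vfw dge vvxbu qyq fzotd
Final line 9: fzotd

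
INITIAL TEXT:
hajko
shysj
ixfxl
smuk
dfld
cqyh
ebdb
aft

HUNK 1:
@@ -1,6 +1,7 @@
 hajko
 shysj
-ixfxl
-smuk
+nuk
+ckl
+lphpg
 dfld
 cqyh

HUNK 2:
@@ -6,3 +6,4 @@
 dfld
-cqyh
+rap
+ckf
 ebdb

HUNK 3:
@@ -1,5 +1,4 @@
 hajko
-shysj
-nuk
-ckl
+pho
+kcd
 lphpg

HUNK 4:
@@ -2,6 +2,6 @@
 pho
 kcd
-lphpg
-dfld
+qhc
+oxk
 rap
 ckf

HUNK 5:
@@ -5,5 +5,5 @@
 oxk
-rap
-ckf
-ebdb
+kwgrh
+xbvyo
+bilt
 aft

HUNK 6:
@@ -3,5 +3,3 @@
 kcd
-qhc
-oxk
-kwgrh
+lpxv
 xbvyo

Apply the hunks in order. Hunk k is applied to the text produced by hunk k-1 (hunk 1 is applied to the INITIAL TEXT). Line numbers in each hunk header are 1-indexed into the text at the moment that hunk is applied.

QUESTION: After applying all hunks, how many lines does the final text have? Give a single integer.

Hunk 1: at line 1 remove [ixfxl,smuk] add [nuk,ckl,lphpg] -> 9 lines: hajko shysj nuk ckl lphpg dfld cqyh ebdb aft
Hunk 2: at line 6 remove [cqyh] add [rap,ckf] -> 10 lines: hajko shysj nuk ckl lphpg dfld rap ckf ebdb aft
Hunk 3: at line 1 remove [shysj,nuk,ckl] add [pho,kcd] -> 9 lines: hajko pho kcd lphpg dfld rap ckf ebdb aft
Hunk 4: at line 2 remove [lphpg,dfld] add [qhc,oxk] -> 9 lines: hajko pho kcd qhc oxk rap ckf ebdb aft
Hunk 5: at line 5 remove [rap,ckf,ebdb] add [kwgrh,xbvyo,bilt] -> 9 lines: hajko pho kcd qhc oxk kwgrh xbvyo bilt aft
Hunk 6: at line 3 remove [qhc,oxk,kwgrh] add [lpxv] -> 7 lines: hajko pho kcd lpxv xbvyo bilt aft
Final line count: 7

Answer: 7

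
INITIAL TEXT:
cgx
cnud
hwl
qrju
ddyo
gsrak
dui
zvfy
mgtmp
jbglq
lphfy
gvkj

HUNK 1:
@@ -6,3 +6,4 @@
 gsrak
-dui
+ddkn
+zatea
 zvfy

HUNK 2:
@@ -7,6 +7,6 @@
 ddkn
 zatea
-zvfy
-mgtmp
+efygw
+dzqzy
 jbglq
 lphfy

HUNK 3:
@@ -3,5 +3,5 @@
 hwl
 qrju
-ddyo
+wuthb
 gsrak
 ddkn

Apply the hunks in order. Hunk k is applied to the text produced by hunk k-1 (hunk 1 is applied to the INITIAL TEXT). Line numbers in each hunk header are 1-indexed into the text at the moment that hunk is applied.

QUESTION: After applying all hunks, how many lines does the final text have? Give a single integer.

Answer: 13

Derivation:
Hunk 1: at line 6 remove [dui] add [ddkn,zatea] -> 13 lines: cgx cnud hwl qrju ddyo gsrak ddkn zatea zvfy mgtmp jbglq lphfy gvkj
Hunk 2: at line 7 remove [zvfy,mgtmp] add [efygw,dzqzy] -> 13 lines: cgx cnud hwl qrju ddyo gsrak ddkn zatea efygw dzqzy jbglq lphfy gvkj
Hunk 3: at line 3 remove [ddyo] add [wuthb] -> 13 lines: cgx cnud hwl qrju wuthb gsrak ddkn zatea efygw dzqzy jbglq lphfy gvkj
Final line count: 13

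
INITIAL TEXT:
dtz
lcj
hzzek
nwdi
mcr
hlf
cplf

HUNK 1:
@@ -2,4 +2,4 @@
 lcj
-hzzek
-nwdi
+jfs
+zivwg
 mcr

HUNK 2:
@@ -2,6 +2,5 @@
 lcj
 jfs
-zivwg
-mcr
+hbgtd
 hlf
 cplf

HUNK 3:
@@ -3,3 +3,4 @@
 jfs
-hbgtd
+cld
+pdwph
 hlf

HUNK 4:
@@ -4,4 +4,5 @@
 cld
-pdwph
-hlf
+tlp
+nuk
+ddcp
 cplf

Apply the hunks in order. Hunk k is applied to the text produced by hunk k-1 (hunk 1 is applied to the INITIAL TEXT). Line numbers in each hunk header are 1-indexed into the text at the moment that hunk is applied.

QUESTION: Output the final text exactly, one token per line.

Hunk 1: at line 2 remove [hzzek,nwdi] add [jfs,zivwg] -> 7 lines: dtz lcj jfs zivwg mcr hlf cplf
Hunk 2: at line 2 remove [zivwg,mcr] add [hbgtd] -> 6 lines: dtz lcj jfs hbgtd hlf cplf
Hunk 3: at line 3 remove [hbgtd] add [cld,pdwph] -> 7 lines: dtz lcj jfs cld pdwph hlf cplf
Hunk 4: at line 4 remove [pdwph,hlf] add [tlp,nuk,ddcp] -> 8 lines: dtz lcj jfs cld tlp nuk ddcp cplf

Answer: dtz
lcj
jfs
cld
tlp
nuk
ddcp
cplf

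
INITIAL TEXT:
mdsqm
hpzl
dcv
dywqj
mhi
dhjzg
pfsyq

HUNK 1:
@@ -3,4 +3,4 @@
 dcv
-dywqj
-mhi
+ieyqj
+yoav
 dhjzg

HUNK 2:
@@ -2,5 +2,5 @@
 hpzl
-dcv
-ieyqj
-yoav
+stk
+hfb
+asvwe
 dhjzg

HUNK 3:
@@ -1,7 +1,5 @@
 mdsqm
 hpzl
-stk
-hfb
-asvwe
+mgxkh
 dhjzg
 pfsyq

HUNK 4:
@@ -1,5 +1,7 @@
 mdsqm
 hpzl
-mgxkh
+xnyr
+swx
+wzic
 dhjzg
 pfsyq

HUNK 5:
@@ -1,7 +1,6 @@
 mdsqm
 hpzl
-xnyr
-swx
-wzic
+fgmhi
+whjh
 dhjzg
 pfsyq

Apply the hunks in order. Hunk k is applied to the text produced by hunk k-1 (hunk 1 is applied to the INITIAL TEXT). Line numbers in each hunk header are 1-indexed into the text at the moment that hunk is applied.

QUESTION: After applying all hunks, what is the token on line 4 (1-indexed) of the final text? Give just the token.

Hunk 1: at line 3 remove [dywqj,mhi] add [ieyqj,yoav] -> 7 lines: mdsqm hpzl dcv ieyqj yoav dhjzg pfsyq
Hunk 2: at line 2 remove [dcv,ieyqj,yoav] add [stk,hfb,asvwe] -> 7 lines: mdsqm hpzl stk hfb asvwe dhjzg pfsyq
Hunk 3: at line 1 remove [stk,hfb,asvwe] add [mgxkh] -> 5 lines: mdsqm hpzl mgxkh dhjzg pfsyq
Hunk 4: at line 1 remove [mgxkh] add [xnyr,swx,wzic] -> 7 lines: mdsqm hpzl xnyr swx wzic dhjzg pfsyq
Hunk 5: at line 1 remove [xnyr,swx,wzic] add [fgmhi,whjh] -> 6 lines: mdsqm hpzl fgmhi whjh dhjzg pfsyq
Final line 4: whjh

Answer: whjh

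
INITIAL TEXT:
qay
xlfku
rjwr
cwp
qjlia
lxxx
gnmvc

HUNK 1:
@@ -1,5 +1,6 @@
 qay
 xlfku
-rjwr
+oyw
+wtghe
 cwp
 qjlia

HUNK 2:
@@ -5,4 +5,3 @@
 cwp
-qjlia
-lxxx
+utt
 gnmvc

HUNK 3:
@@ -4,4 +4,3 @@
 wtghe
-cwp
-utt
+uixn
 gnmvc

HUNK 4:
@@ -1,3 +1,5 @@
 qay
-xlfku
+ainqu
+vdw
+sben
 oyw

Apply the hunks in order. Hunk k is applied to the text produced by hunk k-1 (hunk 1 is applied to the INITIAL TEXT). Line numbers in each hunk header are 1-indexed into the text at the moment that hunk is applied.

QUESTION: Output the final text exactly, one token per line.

Answer: qay
ainqu
vdw
sben
oyw
wtghe
uixn
gnmvc

Derivation:
Hunk 1: at line 1 remove [rjwr] add [oyw,wtghe] -> 8 lines: qay xlfku oyw wtghe cwp qjlia lxxx gnmvc
Hunk 2: at line 5 remove [qjlia,lxxx] add [utt] -> 7 lines: qay xlfku oyw wtghe cwp utt gnmvc
Hunk 3: at line 4 remove [cwp,utt] add [uixn] -> 6 lines: qay xlfku oyw wtghe uixn gnmvc
Hunk 4: at line 1 remove [xlfku] add [ainqu,vdw,sben] -> 8 lines: qay ainqu vdw sben oyw wtghe uixn gnmvc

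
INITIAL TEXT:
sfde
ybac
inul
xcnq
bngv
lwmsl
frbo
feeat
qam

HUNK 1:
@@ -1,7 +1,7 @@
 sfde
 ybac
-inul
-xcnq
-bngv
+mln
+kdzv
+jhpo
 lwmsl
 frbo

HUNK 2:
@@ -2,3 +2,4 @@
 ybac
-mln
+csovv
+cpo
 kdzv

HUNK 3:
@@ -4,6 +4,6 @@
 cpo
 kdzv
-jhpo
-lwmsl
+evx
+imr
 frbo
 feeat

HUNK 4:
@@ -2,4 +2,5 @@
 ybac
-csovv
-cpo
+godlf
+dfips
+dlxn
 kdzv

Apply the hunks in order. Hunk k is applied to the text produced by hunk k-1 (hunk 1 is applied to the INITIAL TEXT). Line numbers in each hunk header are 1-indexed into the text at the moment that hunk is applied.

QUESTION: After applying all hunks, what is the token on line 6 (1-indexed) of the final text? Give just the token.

Answer: kdzv

Derivation:
Hunk 1: at line 1 remove [inul,xcnq,bngv] add [mln,kdzv,jhpo] -> 9 lines: sfde ybac mln kdzv jhpo lwmsl frbo feeat qam
Hunk 2: at line 2 remove [mln] add [csovv,cpo] -> 10 lines: sfde ybac csovv cpo kdzv jhpo lwmsl frbo feeat qam
Hunk 3: at line 4 remove [jhpo,lwmsl] add [evx,imr] -> 10 lines: sfde ybac csovv cpo kdzv evx imr frbo feeat qam
Hunk 4: at line 2 remove [csovv,cpo] add [godlf,dfips,dlxn] -> 11 lines: sfde ybac godlf dfips dlxn kdzv evx imr frbo feeat qam
Final line 6: kdzv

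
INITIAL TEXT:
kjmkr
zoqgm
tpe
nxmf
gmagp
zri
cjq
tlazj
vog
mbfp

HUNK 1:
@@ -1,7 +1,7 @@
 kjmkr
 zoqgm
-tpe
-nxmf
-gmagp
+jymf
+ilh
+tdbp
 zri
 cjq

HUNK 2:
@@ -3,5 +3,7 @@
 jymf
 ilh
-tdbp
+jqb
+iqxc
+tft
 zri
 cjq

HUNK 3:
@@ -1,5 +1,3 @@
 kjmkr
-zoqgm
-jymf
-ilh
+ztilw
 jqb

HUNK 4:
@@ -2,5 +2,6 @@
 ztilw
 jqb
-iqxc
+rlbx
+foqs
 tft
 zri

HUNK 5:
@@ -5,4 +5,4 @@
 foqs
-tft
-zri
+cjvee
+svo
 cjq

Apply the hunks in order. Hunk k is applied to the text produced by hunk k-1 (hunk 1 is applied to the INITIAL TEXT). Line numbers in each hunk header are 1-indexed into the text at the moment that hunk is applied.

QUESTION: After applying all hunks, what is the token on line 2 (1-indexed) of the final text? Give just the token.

Answer: ztilw

Derivation:
Hunk 1: at line 1 remove [tpe,nxmf,gmagp] add [jymf,ilh,tdbp] -> 10 lines: kjmkr zoqgm jymf ilh tdbp zri cjq tlazj vog mbfp
Hunk 2: at line 3 remove [tdbp] add [jqb,iqxc,tft] -> 12 lines: kjmkr zoqgm jymf ilh jqb iqxc tft zri cjq tlazj vog mbfp
Hunk 3: at line 1 remove [zoqgm,jymf,ilh] add [ztilw] -> 10 lines: kjmkr ztilw jqb iqxc tft zri cjq tlazj vog mbfp
Hunk 4: at line 2 remove [iqxc] add [rlbx,foqs] -> 11 lines: kjmkr ztilw jqb rlbx foqs tft zri cjq tlazj vog mbfp
Hunk 5: at line 5 remove [tft,zri] add [cjvee,svo] -> 11 lines: kjmkr ztilw jqb rlbx foqs cjvee svo cjq tlazj vog mbfp
Final line 2: ztilw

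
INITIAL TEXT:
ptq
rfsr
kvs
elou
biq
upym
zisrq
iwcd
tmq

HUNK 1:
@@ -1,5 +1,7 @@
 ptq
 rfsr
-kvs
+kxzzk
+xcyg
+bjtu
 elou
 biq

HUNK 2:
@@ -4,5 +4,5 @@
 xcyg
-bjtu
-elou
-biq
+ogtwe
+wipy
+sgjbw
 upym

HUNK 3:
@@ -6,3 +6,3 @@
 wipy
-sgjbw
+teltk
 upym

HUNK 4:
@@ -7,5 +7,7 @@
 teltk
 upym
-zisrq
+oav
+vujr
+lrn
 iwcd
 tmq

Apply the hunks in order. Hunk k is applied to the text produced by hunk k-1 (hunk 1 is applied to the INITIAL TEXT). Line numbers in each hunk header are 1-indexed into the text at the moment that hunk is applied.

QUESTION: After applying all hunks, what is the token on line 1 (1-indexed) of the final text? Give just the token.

Hunk 1: at line 1 remove [kvs] add [kxzzk,xcyg,bjtu] -> 11 lines: ptq rfsr kxzzk xcyg bjtu elou biq upym zisrq iwcd tmq
Hunk 2: at line 4 remove [bjtu,elou,biq] add [ogtwe,wipy,sgjbw] -> 11 lines: ptq rfsr kxzzk xcyg ogtwe wipy sgjbw upym zisrq iwcd tmq
Hunk 3: at line 6 remove [sgjbw] add [teltk] -> 11 lines: ptq rfsr kxzzk xcyg ogtwe wipy teltk upym zisrq iwcd tmq
Hunk 4: at line 7 remove [zisrq] add [oav,vujr,lrn] -> 13 lines: ptq rfsr kxzzk xcyg ogtwe wipy teltk upym oav vujr lrn iwcd tmq
Final line 1: ptq

Answer: ptq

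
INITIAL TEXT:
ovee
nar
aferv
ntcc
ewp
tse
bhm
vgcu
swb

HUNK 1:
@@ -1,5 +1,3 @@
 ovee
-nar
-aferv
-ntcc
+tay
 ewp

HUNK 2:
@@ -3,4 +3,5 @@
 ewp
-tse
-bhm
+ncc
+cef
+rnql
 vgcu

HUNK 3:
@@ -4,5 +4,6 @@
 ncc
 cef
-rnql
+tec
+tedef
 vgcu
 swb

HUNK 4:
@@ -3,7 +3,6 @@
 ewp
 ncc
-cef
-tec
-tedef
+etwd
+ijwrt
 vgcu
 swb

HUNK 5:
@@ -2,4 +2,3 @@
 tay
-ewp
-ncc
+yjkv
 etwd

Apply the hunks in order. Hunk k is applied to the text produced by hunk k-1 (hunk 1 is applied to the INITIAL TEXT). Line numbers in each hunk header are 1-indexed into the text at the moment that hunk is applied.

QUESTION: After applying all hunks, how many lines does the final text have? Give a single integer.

Answer: 7

Derivation:
Hunk 1: at line 1 remove [nar,aferv,ntcc] add [tay] -> 7 lines: ovee tay ewp tse bhm vgcu swb
Hunk 2: at line 3 remove [tse,bhm] add [ncc,cef,rnql] -> 8 lines: ovee tay ewp ncc cef rnql vgcu swb
Hunk 3: at line 4 remove [rnql] add [tec,tedef] -> 9 lines: ovee tay ewp ncc cef tec tedef vgcu swb
Hunk 4: at line 3 remove [cef,tec,tedef] add [etwd,ijwrt] -> 8 lines: ovee tay ewp ncc etwd ijwrt vgcu swb
Hunk 5: at line 2 remove [ewp,ncc] add [yjkv] -> 7 lines: ovee tay yjkv etwd ijwrt vgcu swb
Final line count: 7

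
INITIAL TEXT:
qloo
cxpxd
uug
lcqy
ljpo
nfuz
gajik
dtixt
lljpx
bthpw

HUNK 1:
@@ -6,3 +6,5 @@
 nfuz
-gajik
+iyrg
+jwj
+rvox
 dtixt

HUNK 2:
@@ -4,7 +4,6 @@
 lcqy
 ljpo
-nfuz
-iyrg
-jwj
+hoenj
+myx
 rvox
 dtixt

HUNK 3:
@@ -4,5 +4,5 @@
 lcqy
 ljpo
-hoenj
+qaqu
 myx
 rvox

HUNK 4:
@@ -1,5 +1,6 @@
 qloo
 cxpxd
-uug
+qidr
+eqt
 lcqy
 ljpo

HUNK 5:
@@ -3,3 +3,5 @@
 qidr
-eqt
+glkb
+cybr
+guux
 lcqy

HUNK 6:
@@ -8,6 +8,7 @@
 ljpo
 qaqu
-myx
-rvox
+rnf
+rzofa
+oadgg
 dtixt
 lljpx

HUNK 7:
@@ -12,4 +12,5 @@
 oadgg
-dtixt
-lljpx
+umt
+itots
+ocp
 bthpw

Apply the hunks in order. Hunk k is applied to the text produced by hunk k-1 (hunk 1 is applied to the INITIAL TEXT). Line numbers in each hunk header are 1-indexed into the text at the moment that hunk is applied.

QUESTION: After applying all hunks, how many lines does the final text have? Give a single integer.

Answer: 16

Derivation:
Hunk 1: at line 6 remove [gajik] add [iyrg,jwj,rvox] -> 12 lines: qloo cxpxd uug lcqy ljpo nfuz iyrg jwj rvox dtixt lljpx bthpw
Hunk 2: at line 4 remove [nfuz,iyrg,jwj] add [hoenj,myx] -> 11 lines: qloo cxpxd uug lcqy ljpo hoenj myx rvox dtixt lljpx bthpw
Hunk 3: at line 4 remove [hoenj] add [qaqu] -> 11 lines: qloo cxpxd uug lcqy ljpo qaqu myx rvox dtixt lljpx bthpw
Hunk 4: at line 1 remove [uug] add [qidr,eqt] -> 12 lines: qloo cxpxd qidr eqt lcqy ljpo qaqu myx rvox dtixt lljpx bthpw
Hunk 5: at line 3 remove [eqt] add [glkb,cybr,guux] -> 14 lines: qloo cxpxd qidr glkb cybr guux lcqy ljpo qaqu myx rvox dtixt lljpx bthpw
Hunk 6: at line 8 remove [myx,rvox] add [rnf,rzofa,oadgg] -> 15 lines: qloo cxpxd qidr glkb cybr guux lcqy ljpo qaqu rnf rzofa oadgg dtixt lljpx bthpw
Hunk 7: at line 12 remove [dtixt,lljpx] add [umt,itots,ocp] -> 16 lines: qloo cxpxd qidr glkb cybr guux lcqy ljpo qaqu rnf rzofa oadgg umt itots ocp bthpw
Final line count: 16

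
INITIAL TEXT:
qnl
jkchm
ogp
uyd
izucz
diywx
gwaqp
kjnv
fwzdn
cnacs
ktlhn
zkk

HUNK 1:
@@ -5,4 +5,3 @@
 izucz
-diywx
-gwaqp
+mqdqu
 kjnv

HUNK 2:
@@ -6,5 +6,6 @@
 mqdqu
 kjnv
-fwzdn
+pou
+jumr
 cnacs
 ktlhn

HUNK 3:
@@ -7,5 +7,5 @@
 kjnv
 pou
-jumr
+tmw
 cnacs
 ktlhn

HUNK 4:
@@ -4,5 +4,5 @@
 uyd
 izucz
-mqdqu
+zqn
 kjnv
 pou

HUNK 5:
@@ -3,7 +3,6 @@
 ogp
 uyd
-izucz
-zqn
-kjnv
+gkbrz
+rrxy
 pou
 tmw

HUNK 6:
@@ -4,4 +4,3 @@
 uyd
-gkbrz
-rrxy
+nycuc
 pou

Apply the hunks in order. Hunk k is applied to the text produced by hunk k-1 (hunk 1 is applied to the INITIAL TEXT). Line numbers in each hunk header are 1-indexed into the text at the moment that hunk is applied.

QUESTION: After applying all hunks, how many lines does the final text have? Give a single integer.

Answer: 10

Derivation:
Hunk 1: at line 5 remove [diywx,gwaqp] add [mqdqu] -> 11 lines: qnl jkchm ogp uyd izucz mqdqu kjnv fwzdn cnacs ktlhn zkk
Hunk 2: at line 6 remove [fwzdn] add [pou,jumr] -> 12 lines: qnl jkchm ogp uyd izucz mqdqu kjnv pou jumr cnacs ktlhn zkk
Hunk 3: at line 7 remove [jumr] add [tmw] -> 12 lines: qnl jkchm ogp uyd izucz mqdqu kjnv pou tmw cnacs ktlhn zkk
Hunk 4: at line 4 remove [mqdqu] add [zqn] -> 12 lines: qnl jkchm ogp uyd izucz zqn kjnv pou tmw cnacs ktlhn zkk
Hunk 5: at line 3 remove [izucz,zqn,kjnv] add [gkbrz,rrxy] -> 11 lines: qnl jkchm ogp uyd gkbrz rrxy pou tmw cnacs ktlhn zkk
Hunk 6: at line 4 remove [gkbrz,rrxy] add [nycuc] -> 10 lines: qnl jkchm ogp uyd nycuc pou tmw cnacs ktlhn zkk
Final line count: 10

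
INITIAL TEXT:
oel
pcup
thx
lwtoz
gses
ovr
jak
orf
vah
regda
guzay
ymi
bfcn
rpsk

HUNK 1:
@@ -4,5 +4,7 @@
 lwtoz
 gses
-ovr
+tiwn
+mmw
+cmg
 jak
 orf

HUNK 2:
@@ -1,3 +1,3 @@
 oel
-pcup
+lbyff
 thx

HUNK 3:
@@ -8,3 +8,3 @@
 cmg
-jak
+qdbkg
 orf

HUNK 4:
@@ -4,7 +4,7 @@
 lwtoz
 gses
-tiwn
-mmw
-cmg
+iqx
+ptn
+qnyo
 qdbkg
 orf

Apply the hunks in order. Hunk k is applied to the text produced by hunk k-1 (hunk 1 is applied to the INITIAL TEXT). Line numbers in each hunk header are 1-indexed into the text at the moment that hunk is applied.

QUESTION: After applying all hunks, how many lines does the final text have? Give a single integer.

Hunk 1: at line 4 remove [ovr] add [tiwn,mmw,cmg] -> 16 lines: oel pcup thx lwtoz gses tiwn mmw cmg jak orf vah regda guzay ymi bfcn rpsk
Hunk 2: at line 1 remove [pcup] add [lbyff] -> 16 lines: oel lbyff thx lwtoz gses tiwn mmw cmg jak orf vah regda guzay ymi bfcn rpsk
Hunk 3: at line 8 remove [jak] add [qdbkg] -> 16 lines: oel lbyff thx lwtoz gses tiwn mmw cmg qdbkg orf vah regda guzay ymi bfcn rpsk
Hunk 4: at line 4 remove [tiwn,mmw,cmg] add [iqx,ptn,qnyo] -> 16 lines: oel lbyff thx lwtoz gses iqx ptn qnyo qdbkg orf vah regda guzay ymi bfcn rpsk
Final line count: 16

Answer: 16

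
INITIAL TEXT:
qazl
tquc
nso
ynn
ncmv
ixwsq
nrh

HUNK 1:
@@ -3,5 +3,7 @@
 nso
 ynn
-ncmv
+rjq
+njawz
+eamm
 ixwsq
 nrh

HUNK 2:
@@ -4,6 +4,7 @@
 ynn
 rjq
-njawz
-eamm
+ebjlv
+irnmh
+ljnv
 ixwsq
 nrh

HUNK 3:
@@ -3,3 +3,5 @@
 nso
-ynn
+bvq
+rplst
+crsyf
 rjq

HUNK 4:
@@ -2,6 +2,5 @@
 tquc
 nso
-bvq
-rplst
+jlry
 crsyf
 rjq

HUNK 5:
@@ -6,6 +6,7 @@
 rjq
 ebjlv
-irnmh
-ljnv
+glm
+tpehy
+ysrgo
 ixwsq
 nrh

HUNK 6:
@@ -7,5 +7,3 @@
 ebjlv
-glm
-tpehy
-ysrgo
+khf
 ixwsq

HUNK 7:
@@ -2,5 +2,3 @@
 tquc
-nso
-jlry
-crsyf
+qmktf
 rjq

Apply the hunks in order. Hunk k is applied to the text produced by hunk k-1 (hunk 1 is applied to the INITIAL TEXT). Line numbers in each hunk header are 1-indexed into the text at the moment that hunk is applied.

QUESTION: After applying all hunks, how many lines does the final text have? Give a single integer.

Answer: 8

Derivation:
Hunk 1: at line 3 remove [ncmv] add [rjq,njawz,eamm] -> 9 lines: qazl tquc nso ynn rjq njawz eamm ixwsq nrh
Hunk 2: at line 4 remove [njawz,eamm] add [ebjlv,irnmh,ljnv] -> 10 lines: qazl tquc nso ynn rjq ebjlv irnmh ljnv ixwsq nrh
Hunk 3: at line 3 remove [ynn] add [bvq,rplst,crsyf] -> 12 lines: qazl tquc nso bvq rplst crsyf rjq ebjlv irnmh ljnv ixwsq nrh
Hunk 4: at line 2 remove [bvq,rplst] add [jlry] -> 11 lines: qazl tquc nso jlry crsyf rjq ebjlv irnmh ljnv ixwsq nrh
Hunk 5: at line 6 remove [irnmh,ljnv] add [glm,tpehy,ysrgo] -> 12 lines: qazl tquc nso jlry crsyf rjq ebjlv glm tpehy ysrgo ixwsq nrh
Hunk 6: at line 7 remove [glm,tpehy,ysrgo] add [khf] -> 10 lines: qazl tquc nso jlry crsyf rjq ebjlv khf ixwsq nrh
Hunk 7: at line 2 remove [nso,jlry,crsyf] add [qmktf] -> 8 lines: qazl tquc qmktf rjq ebjlv khf ixwsq nrh
Final line count: 8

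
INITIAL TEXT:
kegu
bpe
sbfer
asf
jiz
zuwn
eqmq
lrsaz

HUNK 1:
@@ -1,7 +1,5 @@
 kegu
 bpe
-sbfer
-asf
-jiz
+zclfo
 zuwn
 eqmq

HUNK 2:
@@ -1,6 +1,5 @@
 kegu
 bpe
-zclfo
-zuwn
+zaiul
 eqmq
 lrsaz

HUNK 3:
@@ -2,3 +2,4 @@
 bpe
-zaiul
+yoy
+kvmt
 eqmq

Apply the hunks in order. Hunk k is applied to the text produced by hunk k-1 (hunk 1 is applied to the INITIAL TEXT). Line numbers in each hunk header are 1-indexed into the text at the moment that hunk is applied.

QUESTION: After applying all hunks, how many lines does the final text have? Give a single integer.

Answer: 6

Derivation:
Hunk 1: at line 1 remove [sbfer,asf,jiz] add [zclfo] -> 6 lines: kegu bpe zclfo zuwn eqmq lrsaz
Hunk 2: at line 1 remove [zclfo,zuwn] add [zaiul] -> 5 lines: kegu bpe zaiul eqmq lrsaz
Hunk 3: at line 2 remove [zaiul] add [yoy,kvmt] -> 6 lines: kegu bpe yoy kvmt eqmq lrsaz
Final line count: 6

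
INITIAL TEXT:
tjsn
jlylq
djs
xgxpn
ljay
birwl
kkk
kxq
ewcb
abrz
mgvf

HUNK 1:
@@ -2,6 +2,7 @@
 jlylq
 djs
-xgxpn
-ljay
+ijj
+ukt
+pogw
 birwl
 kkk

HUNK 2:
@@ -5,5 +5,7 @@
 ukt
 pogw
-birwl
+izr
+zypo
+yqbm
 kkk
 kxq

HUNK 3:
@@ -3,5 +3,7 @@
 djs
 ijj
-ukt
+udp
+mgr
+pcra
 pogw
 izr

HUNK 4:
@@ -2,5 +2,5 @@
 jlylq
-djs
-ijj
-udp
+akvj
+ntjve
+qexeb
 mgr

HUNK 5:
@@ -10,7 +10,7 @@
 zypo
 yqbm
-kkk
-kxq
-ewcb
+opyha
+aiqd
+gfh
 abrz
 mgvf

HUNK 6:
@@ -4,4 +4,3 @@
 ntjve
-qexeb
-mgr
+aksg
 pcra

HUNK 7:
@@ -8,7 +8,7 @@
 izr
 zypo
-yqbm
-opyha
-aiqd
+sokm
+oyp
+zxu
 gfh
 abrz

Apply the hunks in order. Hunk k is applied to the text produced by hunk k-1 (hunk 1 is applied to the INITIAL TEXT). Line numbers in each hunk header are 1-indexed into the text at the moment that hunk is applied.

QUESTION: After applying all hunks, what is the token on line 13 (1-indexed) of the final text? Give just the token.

Answer: gfh

Derivation:
Hunk 1: at line 2 remove [xgxpn,ljay] add [ijj,ukt,pogw] -> 12 lines: tjsn jlylq djs ijj ukt pogw birwl kkk kxq ewcb abrz mgvf
Hunk 2: at line 5 remove [birwl] add [izr,zypo,yqbm] -> 14 lines: tjsn jlylq djs ijj ukt pogw izr zypo yqbm kkk kxq ewcb abrz mgvf
Hunk 3: at line 3 remove [ukt] add [udp,mgr,pcra] -> 16 lines: tjsn jlylq djs ijj udp mgr pcra pogw izr zypo yqbm kkk kxq ewcb abrz mgvf
Hunk 4: at line 2 remove [djs,ijj,udp] add [akvj,ntjve,qexeb] -> 16 lines: tjsn jlylq akvj ntjve qexeb mgr pcra pogw izr zypo yqbm kkk kxq ewcb abrz mgvf
Hunk 5: at line 10 remove [kkk,kxq,ewcb] add [opyha,aiqd,gfh] -> 16 lines: tjsn jlylq akvj ntjve qexeb mgr pcra pogw izr zypo yqbm opyha aiqd gfh abrz mgvf
Hunk 6: at line 4 remove [qexeb,mgr] add [aksg] -> 15 lines: tjsn jlylq akvj ntjve aksg pcra pogw izr zypo yqbm opyha aiqd gfh abrz mgvf
Hunk 7: at line 8 remove [yqbm,opyha,aiqd] add [sokm,oyp,zxu] -> 15 lines: tjsn jlylq akvj ntjve aksg pcra pogw izr zypo sokm oyp zxu gfh abrz mgvf
Final line 13: gfh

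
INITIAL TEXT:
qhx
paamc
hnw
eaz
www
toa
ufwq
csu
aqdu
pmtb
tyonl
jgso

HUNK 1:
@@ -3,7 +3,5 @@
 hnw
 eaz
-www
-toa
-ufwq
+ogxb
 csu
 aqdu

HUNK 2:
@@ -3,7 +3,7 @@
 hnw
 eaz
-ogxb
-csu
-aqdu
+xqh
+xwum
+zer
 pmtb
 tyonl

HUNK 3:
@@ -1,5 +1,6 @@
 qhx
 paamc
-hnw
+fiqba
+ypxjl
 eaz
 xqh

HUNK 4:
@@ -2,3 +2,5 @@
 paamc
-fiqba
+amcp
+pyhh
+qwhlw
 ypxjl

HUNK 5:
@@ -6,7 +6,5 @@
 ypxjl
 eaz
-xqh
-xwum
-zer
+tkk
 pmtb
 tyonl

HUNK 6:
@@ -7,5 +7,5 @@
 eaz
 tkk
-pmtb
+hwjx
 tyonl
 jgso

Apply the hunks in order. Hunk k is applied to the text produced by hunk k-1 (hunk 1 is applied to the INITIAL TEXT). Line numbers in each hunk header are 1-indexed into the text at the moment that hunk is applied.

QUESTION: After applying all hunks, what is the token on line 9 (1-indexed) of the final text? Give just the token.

Hunk 1: at line 3 remove [www,toa,ufwq] add [ogxb] -> 10 lines: qhx paamc hnw eaz ogxb csu aqdu pmtb tyonl jgso
Hunk 2: at line 3 remove [ogxb,csu,aqdu] add [xqh,xwum,zer] -> 10 lines: qhx paamc hnw eaz xqh xwum zer pmtb tyonl jgso
Hunk 3: at line 1 remove [hnw] add [fiqba,ypxjl] -> 11 lines: qhx paamc fiqba ypxjl eaz xqh xwum zer pmtb tyonl jgso
Hunk 4: at line 2 remove [fiqba] add [amcp,pyhh,qwhlw] -> 13 lines: qhx paamc amcp pyhh qwhlw ypxjl eaz xqh xwum zer pmtb tyonl jgso
Hunk 5: at line 6 remove [xqh,xwum,zer] add [tkk] -> 11 lines: qhx paamc amcp pyhh qwhlw ypxjl eaz tkk pmtb tyonl jgso
Hunk 6: at line 7 remove [pmtb] add [hwjx] -> 11 lines: qhx paamc amcp pyhh qwhlw ypxjl eaz tkk hwjx tyonl jgso
Final line 9: hwjx

Answer: hwjx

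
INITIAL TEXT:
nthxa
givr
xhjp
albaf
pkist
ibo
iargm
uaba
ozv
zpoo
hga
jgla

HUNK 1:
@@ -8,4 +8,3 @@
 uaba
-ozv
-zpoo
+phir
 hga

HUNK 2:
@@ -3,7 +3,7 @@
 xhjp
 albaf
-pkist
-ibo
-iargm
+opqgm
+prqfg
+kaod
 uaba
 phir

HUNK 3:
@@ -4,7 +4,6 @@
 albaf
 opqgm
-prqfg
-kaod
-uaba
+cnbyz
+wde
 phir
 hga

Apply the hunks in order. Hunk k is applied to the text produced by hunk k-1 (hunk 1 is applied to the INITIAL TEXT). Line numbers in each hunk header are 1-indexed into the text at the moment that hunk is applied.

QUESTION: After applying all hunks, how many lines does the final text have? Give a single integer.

Answer: 10

Derivation:
Hunk 1: at line 8 remove [ozv,zpoo] add [phir] -> 11 lines: nthxa givr xhjp albaf pkist ibo iargm uaba phir hga jgla
Hunk 2: at line 3 remove [pkist,ibo,iargm] add [opqgm,prqfg,kaod] -> 11 lines: nthxa givr xhjp albaf opqgm prqfg kaod uaba phir hga jgla
Hunk 3: at line 4 remove [prqfg,kaod,uaba] add [cnbyz,wde] -> 10 lines: nthxa givr xhjp albaf opqgm cnbyz wde phir hga jgla
Final line count: 10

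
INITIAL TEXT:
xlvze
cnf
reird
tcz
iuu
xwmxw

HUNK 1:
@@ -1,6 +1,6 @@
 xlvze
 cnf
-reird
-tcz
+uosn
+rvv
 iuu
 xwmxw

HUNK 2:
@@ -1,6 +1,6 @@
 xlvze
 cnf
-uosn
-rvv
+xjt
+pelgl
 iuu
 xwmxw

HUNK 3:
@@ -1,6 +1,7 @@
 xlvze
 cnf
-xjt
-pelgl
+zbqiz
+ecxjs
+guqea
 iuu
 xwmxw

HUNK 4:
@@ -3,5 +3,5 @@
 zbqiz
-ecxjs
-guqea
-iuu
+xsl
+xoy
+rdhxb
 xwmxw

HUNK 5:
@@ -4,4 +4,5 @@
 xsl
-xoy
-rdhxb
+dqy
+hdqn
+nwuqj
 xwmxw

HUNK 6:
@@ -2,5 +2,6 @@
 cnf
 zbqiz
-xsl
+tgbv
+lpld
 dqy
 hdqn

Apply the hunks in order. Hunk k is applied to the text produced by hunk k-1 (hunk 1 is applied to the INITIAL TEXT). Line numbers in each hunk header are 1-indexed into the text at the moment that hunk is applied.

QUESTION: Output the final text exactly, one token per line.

Answer: xlvze
cnf
zbqiz
tgbv
lpld
dqy
hdqn
nwuqj
xwmxw

Derivation:
Hunk 1: at line 1 remove [reird,tcz] add [uosn,rvv] -> 6 lines: xlvze cnf uosn rvv iuu xwmxw
Hunk 2: at line 1 remove [uosn,rvv] add [xjt,pelgl] -> 6 lines: xlvze cnf xjt pelgl iuu xwmxw
Hunk 3: at line 1 remove [xjt,pelgl] add [zbqiz,ecxjs,guqea] -> 7 lines: xlvze cnf zbqiz ecxjs guqea iuu xwmxw
Hunk 4: at line 3 remove [ecxjs,guqea,iuu] add [xsl,xoy,rdhxb] -> 7 lines: xlvze cnf zbqiz xsl xoy rdhxb xwmxw
Hunk 5: at line 4 remove [xoy,rdhxb] add [dqy,hdqn,nwuqj] -> 8 lines: xlvze cnf zbqiz xsl dqy hdqn nwuqj xwmxw
Hunk 6: at line 2 remove [xsl] add [tgbv,lpld] -> 9 lines: xlvze cnf zbqiz tgbv lpld dqy hdqn nwuqj xwmxw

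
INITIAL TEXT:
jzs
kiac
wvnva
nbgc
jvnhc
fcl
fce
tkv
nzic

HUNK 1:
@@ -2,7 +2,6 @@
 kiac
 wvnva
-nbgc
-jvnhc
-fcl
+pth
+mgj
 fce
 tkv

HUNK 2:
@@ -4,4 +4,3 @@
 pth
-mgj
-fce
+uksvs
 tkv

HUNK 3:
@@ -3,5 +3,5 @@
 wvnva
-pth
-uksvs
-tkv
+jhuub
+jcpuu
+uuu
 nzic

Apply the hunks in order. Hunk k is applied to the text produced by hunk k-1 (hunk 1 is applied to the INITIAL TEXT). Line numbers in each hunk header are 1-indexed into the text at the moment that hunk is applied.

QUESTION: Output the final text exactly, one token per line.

Hunk 1: at line 2 remove [nbgc,jvnhc,fcl] add [pth,mgj] -> 8 lines: jzs kiac wvnva pth mgj fce tkv nzic
Hunk 2: at line 4 remove [mgj,fce] add [uksvs] -> 7 lines: jzs kiac wvnva pth uksvs tkv nzic
Hunk 3: at line 3 remove [pth,uksvs,tkv] add [jhuub,jcpuu,uuu] -> 7 lines: jzs kiac wvnva jhuub jcpuu uuu nzic

Answer: jzs
kiac
wvnva
jhuub
jcpuu
uuu
nzic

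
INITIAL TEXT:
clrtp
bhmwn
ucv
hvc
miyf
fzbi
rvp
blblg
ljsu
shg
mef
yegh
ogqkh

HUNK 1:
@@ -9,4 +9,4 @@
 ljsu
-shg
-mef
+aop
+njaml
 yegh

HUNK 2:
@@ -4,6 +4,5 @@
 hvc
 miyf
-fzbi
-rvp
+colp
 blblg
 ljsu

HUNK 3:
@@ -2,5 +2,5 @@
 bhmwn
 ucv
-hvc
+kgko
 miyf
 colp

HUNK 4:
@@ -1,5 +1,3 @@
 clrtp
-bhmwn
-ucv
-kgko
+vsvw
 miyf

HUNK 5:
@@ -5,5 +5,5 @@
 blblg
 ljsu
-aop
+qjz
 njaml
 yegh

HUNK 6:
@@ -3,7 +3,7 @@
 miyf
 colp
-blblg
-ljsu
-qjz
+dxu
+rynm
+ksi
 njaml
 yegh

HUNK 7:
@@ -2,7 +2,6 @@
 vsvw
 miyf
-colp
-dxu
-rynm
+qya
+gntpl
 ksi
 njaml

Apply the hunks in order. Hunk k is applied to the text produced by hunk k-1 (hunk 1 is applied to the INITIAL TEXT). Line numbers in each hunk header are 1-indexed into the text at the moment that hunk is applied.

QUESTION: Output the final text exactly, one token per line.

Hunk 1: at line 9 remove [shg,mef] add [aop,njaml] -> 13 lines: clrtp bhmwn ucv hvc miyf fzbi rvp blblg ljsu aop njaml yegh ogqkh
Hunk 2: at line 4 remove [fzbi,rvp] add [colp] -> 12 lines: clrtp bhmwn ucv hvc miyf colp blblg ljsu aop njaml yegh ogqkh
Hunk 3: at line 2 remove [hvc] add [kgko] -> 12 lines: clrtp bhmwn ucv kgko miyf colp blblg ljsu aop njaml yegh ogqkh
Hunk 4: at line 1 remove [bhmwn,ucv,kgko] add [vsvw] -> 10 lines: clrtp vsvw miyf colp blblg ljsu aop njaml yegh ogqkh
Hunk 5: at line 5 remove [aop] add [qjz] -> 10 lines: clrtp vsvw miyf colp blblg ljsu qjz njaml yegh ogqkh
Hunk 6: at line 3 remove [blblg,ljsu,qjz] add [dxu,rynm,ksi] -> 10 lines: clrtp vsvw miyf colp dxu rynm ksi njaml yegh ogqkh
Hunk 7: at line 2 remove [colp,dxu,rynm] add [qya,gntpl] -> 9 lines: clrtp vsvw miyf qya gntpl ksi njaml yegh ogqkh

Answer: clrtp
vsvw
miyf
qya
gntpl
ksi
njaml
yegh
ogqkh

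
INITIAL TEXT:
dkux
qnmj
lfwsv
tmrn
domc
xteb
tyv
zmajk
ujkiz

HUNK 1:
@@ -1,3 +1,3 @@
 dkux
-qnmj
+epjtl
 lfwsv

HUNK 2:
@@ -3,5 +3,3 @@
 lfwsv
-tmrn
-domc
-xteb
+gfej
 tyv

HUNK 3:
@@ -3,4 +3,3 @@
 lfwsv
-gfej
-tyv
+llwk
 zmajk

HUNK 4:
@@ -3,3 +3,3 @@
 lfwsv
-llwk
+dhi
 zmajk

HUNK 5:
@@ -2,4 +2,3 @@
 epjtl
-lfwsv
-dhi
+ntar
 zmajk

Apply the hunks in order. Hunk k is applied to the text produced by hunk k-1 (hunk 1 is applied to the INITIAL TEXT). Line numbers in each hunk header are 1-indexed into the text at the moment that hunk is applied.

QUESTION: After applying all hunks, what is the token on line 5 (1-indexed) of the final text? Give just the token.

Answer: ujkiz

Derivation:
Hunk 1: at line 1 remove [qnmj] add [epjtl] -> 9 lines: dkux epjtl lfwsv tmrn domc xteb tyv zmajk ujkiz
Hunk 2: at line 3 remove [tmrn,domc,xteb] add [gfej] -> 7 lines: dkux epjtl lfwsv gfej tyv zmajk ujkiz
Hunk 3: at line 3 remove [gfej,tyv] add [llwk] -> 6 lines: dkux epjtl lfwsv llwk zmajk ujkiz
Hunk 4: at line 3 remove [llwk] add [dhi] -> 6 lines: dkux epjtl lfwsv dhi zmajk ujkiz
Hunk 5: at line 2 remove [lfwsv,dhi] add [ntar] -> 5 lines: dkux epjtl ntar zmajk ujkiz
Final line 5: ujkiz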